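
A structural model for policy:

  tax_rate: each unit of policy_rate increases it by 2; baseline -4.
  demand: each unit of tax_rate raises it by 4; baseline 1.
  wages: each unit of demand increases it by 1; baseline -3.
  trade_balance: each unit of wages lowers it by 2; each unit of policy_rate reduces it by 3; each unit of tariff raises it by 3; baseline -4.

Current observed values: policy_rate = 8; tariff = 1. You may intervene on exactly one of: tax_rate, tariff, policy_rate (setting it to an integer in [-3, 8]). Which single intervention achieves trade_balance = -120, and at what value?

set tariff = 0

Intervening on tax_rate: trade_balance = -8*tax_rate - 21. Reaching -120 requires tax_rate = 99/8, not an integer.
Intervening on tariff: with other inputs at their observed values, trade_balance = 3*tariff - 120. Solving for -120 gives tariff = 0, within [-3, 8].
Intervening on policy_rate: trade_balance = -19*policy_rate + 35. Reaching -120 requires policy_rate = 155/19, not an integer.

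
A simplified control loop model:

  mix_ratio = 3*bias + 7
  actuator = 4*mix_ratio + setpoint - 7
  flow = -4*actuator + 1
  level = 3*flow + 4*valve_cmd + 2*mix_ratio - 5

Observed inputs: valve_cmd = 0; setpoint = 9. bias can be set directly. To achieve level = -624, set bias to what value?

Substituting into the actuator equation gives actuator = 12*bias + 30.
This gives flow = -48*bias - 119.
Substituting into the level equation gives level = -138*bias - 348.
Solve -138*bias - 348 = -624: bias = (-624 + 348) / -138 = 2.

bias = 2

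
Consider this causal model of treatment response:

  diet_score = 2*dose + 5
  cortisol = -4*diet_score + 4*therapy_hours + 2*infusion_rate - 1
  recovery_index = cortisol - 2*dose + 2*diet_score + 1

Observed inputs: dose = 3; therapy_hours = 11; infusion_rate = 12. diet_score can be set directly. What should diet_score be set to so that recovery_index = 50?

diet_score = 6

Intervening on diet_score fixes its value directly, overriding its dependence on dose.
Substituting into the cortisol equation gives cortisol = -4*diet_score + 67.
This gives recovery_index = -2*diet_score + 62.
Solve -2*diet_score + 62 = 50: diet_score = (50 - 62) / -2 = 6.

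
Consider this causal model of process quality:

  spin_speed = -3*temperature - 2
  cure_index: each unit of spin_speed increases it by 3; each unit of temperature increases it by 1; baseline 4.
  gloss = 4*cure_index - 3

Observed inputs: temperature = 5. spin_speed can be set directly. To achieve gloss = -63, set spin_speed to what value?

spin_speed = -8

Intervening on spin_speed fixes its value directly, overriding its dependence on temperature.
Substituting into the cure_index equation gives cure_index = 3*spin_speed + 9.
Substituting into the gloss equation gives gloss = 12*spin_speed + 33.
Solve 12*spin_speed + 33 = -63: spin_speed = (-63 - 33) / 12 = -8.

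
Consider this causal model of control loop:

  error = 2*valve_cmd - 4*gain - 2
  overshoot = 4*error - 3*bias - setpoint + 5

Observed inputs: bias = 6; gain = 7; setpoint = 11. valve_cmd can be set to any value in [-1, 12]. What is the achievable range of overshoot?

-152 to -48

Substituting into the error equation gives error = 2*valve_cmd - 30.
This gives overshoot = 8*valve_cmd - 144.
Linear in valve_cmd, so extremes are at the endpoints: valve_cmd = -1 gives overshoot = -152; valve_cmd = 12 gives overshoot = -48.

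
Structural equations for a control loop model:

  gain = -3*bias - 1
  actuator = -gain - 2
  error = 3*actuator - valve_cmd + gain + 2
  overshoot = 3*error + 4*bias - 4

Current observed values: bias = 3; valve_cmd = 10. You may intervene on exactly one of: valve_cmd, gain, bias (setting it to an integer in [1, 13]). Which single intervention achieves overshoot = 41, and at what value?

Intervening on valve_cmd: with other inputs at their observed values, overshoot = -3*valve_cmd + 56. Solving for 41 gives valve_cmd = 5, within [1, 13].
Intervening on gain: overshoot = -6*gain - 34. Reaching 41 requires gain = -25/2, not an integer.
Intervening on bias: overshoot = 22*bias - 40. Reaching 41 requires bias = 81/22, not an integer.

set valve_cmd = 5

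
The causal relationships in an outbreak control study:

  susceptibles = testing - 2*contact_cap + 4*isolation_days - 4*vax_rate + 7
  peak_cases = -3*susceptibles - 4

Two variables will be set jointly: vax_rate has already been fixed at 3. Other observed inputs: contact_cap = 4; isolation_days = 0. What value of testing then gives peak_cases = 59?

With vax_rate held at 3:
Substituting into the susceptibles equation gives susceptibles = testing - 13.
peak_cases becomes -3*testing + 35.
Solve -3*testing + 35 = 59: testing = (59 - 35) / -3 = -8.

testing = -8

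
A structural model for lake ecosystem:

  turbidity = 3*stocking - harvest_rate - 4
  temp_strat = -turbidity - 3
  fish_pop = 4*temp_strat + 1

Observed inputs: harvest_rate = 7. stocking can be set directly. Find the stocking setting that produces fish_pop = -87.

stocking = 10

Substituting into the turbidity equation gives turbidity = 3*stocking - 11.
Substituting into the temp_strat equation gives temp_strat = -3*stocking + 8.
Substituting into the fish_pop equation gives fish_pop = -12*stocking + 33.
Solve -12*stocking + 33 = -87: stocking = (-87 - 33) / -12 = 10.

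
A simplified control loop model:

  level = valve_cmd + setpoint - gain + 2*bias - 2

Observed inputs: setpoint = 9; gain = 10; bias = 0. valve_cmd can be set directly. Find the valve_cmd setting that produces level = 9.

Substituting into the level equation gives level = valve_cmd - 3.
Solve valve_cmd - 3 = 9: valve_cmd = (9 + 3) / 1 = 12.

valve_cmd = 12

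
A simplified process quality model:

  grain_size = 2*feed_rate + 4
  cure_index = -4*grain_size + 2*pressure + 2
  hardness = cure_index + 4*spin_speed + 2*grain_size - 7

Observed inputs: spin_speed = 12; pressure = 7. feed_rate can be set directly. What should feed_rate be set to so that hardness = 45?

Substituting into the cure_index equation gives cure_index = -8*feed_rate.
Substituting into the hardness equation gives hardness = -4*feed_rate + 49.
Solve -4*feed_rate + 49 = 45: feed_rate = (45 - 49) / -4 = 1.

feed_rate = 1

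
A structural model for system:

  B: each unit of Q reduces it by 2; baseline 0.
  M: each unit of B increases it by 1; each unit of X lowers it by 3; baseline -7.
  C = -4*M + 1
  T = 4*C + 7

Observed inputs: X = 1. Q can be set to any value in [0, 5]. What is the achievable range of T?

171 to 331

Substituting into the M equation gives M = -2*Q - 10.
This gives C = 8*Q + 41.
Substituting into the T equation gives T = 32*Q + 171.
Linear in Q, so extremes are at the endpoints: Q = 0 gives T = 171; Q = 5 gives T = 331.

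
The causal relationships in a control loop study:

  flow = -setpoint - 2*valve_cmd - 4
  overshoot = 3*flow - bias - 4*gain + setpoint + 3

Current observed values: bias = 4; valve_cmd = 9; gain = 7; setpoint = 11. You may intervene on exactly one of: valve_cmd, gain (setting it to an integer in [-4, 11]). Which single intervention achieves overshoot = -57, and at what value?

set valve_cmd = -1

Intervening on valve_cmd: with other inputs at their observed values, overshoot = -6*valve_cmd - 63. Solving for -57 gives valve_cmd = -1, within [-4, 11].
Intervening on gain: overshoot = -4*gain - 89. Reaching -57 requires gain = -8, outside [-4, 11].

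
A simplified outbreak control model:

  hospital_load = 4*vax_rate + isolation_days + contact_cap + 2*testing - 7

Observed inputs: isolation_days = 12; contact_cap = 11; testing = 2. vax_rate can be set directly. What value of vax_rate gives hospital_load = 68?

vax_rate = 12

Substituting into the hospital_load equation gives hospital_load = 4*vax_rate + 20.
Solve 4*vax_rate + 20 = 68: vax_rate = (68 - 20) / 4 = 12.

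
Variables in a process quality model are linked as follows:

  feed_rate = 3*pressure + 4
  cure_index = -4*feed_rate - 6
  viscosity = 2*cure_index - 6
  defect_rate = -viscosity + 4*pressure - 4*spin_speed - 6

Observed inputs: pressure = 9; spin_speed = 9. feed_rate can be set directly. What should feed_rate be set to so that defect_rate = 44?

feed_rate = 4

Intervening on feed_rate fixes its value directly, overriding its dependence on pressure.
Substituting into the viscosity equation gives viscosity = -8*feed_rate - 18.
defect_rate becomes 8*feed_rate + 12.
Solve 8*feed_rate + 12 = 44: feed_rate = (44 - 12) / 8 = 4.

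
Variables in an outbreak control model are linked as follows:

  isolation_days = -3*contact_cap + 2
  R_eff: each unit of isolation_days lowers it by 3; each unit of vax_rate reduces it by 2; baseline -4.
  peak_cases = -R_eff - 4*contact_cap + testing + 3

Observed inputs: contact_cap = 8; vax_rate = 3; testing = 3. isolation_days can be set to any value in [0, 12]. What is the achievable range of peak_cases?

-16 to 20

Intervening on isolation_days fixes its value directly, overriding its dependence on contact_cap.
Substituting into the R_eff equation gives R_eff = -3*isolation_days - 10.
Substituting into the peak_cases equation gives peak_cases = 3*isolation_days - 16.
Linear in isolation_days, so extremes are at the endpoints: isolation_days = 0 gives peak_cases = -16; isolation_days = 12 gives peak_cases = 20.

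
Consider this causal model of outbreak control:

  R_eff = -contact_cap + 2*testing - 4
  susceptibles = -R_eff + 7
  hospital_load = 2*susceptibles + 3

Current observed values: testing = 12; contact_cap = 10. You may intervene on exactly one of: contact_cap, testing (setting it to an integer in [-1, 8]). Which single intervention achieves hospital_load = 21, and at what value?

set testing = 6

Intervening on contact_cap: hospital_load = 2*contact_cap - 23. Reaching 21 requires contact_cap = 22, outside [-1, 8].
Intervening on testing: with other inputs at their observed values, hospital_load = -4*testing + 45. Solving for 21 gives testing = 6, within [-1, 8].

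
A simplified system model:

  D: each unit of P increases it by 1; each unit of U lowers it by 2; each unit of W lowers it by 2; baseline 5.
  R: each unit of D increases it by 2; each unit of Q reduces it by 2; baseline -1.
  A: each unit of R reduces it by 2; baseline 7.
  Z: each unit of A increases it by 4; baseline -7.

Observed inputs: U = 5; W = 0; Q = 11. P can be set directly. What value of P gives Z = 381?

P = -6

Substituting into the D equation gives D = P - 5.
Substituting into the R equation gives R = 2*P - 33.
Substituting into the A equation gives A = -4*P + 73.
Substituting into the Z equation gives Z = -16*P + 285.
Solve -16*P + 285 = 381: P = (381 - 285) / -16 = -6.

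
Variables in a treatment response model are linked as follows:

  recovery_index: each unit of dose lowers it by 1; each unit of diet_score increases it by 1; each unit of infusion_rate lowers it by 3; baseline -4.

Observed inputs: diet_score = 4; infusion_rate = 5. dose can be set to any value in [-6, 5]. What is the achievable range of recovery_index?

Substituting into the recovery_index equation gives recovery_index = -dose - 15.
Linear in dose, so extremes are at the endpoints: dose = -6 gives recovery_index = -9; dose = 5 gives recovery_index = -20.

-20 to -9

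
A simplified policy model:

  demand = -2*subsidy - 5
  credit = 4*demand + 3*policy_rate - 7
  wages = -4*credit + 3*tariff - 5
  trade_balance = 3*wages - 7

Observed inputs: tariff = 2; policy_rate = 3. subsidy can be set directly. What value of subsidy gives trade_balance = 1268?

Substituting into the credit equation gives credit = -8*subsidy - 18.
Substituting into the wages equation gives wages = 32*subsidy + 73.
So trade_balance = 96*subsidy + 212.
Solve 96*subsidy + 212 = 1268: subsidy = (1268 - 212) / 96 = 11.

subsidy = 11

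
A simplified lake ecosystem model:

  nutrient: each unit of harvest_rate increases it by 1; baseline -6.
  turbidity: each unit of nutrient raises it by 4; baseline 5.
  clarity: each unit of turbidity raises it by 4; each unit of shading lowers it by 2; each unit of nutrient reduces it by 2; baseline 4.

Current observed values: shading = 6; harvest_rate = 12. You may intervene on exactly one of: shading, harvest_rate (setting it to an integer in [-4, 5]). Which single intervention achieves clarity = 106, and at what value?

Intervening on shading: with other inputs at their observed values, clarity = -2*shading + 108. Solving for 106 gives shading = 1, within [-4, 5].
Intervening on harvest_rate: clarity = 14*harvest_rate - 72. Reaching 106 requires harvest_rate = 89/7, not an integer.

set shading = 1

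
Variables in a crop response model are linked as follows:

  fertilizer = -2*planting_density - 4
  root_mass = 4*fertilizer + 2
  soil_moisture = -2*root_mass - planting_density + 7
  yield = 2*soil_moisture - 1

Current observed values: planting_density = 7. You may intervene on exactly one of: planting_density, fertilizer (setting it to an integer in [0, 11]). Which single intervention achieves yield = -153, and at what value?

set fertilizer = 9

Intervening on planting_density: yield = 30*planting_density + 69. Reaching -153 requires planting_density = -37/5, not an integer.
Intervening on fertilizer: with other inputs at their observed values, yield = -16*fertilizer - 9. Solving for -153 gives fertilizer = 9, within [0, 11].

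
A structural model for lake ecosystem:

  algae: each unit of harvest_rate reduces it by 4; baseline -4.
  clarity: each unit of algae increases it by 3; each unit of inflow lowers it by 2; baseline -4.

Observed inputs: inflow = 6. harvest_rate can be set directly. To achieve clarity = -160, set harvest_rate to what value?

harvest_rate = 11

Substituting into the clarity equation gives clarity = -12*harvest_rate - 28.
Solve -12*harvest_rate - 28 = -160: harvest_rate = (-160 + 28) / -12 = 11.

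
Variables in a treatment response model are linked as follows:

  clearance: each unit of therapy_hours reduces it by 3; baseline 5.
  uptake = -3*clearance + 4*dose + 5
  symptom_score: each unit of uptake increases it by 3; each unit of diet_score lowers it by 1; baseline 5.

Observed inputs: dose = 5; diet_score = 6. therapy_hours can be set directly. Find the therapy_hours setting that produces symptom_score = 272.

therapy_hours = 9

Substituting into the uptake equation gives uptake = 9*therapy_hours + 10.
Substituting into the symptom_score equation gives symptom_score = 27*therapy_hours + 29.
Solve 27*therapy_hours + 29 = 272: therapy_hours = (272 - 29) / 27 = 9.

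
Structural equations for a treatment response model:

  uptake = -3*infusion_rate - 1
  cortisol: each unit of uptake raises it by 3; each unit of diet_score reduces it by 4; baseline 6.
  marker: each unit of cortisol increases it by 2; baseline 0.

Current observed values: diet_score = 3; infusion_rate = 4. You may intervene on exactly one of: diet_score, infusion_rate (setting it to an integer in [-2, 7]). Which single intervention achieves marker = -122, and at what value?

Intervening on diet_score: with other inputs at their observed values, marker = -8*diet_score - 66. Solving for -122 gives diet_score = 7, within [-2, 7].
Intervening on infusion_rate: marker = -18*infusion_rate - 18. Reaching -122 requires infusion_rate = 52/9, not an integer.

set diet_score = 7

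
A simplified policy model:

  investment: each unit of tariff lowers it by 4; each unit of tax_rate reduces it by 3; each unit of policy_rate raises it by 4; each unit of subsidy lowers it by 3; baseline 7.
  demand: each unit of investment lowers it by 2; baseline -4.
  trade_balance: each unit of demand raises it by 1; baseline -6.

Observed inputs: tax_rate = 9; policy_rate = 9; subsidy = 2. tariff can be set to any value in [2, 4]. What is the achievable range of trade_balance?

Substituting into the investment equation gives investment = -4*tariff + 10.
Substituting into the demand equation gives demand = 8*tariff - 24.
trade_balance becomes 8*tariff - 30.
Linear in tariff, so extremes are at the endpoints: tariff = 2 gives trade_balance = -14; tariff = 4 gives trade_balance = 2.

-14 to 2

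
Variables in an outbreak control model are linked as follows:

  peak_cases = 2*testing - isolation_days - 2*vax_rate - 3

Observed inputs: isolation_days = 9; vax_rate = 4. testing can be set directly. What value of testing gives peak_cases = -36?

testing = -8

Substituting into the peak_cases equation gives peak_cases = 2*testing - 20.
Solve 2*testing - 20 = -36: testing = (-36 + 20) / 2 = -8.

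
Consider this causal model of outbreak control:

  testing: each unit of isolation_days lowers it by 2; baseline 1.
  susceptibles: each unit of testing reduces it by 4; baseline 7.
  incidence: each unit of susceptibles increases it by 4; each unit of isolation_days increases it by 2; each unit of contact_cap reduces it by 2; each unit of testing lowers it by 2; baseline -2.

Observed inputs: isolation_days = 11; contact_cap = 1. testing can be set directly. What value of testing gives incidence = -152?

testing = 11

Intervening on testing fixes its value directly, overriding its dependence on isolation_days.
Substituting into the incidence equation gives incidence = -18*testing + 46.
Solve -18*testing + 46 = -152: testing = (-152 - 46) / -18 = 11.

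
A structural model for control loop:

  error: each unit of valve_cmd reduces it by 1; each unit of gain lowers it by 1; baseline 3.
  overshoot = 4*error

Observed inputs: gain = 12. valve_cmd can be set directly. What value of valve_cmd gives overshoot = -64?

Substituting into the error equation gives error = -valve_cmd - 9.
Substituting into the overshoot equation gives overshoot = -4*valve_cmd - 36.
Solve -4*valve_cmd - 36 = -64: valve_cmd = (-64 + 36) / -4 = 7.

valve_cmd = 7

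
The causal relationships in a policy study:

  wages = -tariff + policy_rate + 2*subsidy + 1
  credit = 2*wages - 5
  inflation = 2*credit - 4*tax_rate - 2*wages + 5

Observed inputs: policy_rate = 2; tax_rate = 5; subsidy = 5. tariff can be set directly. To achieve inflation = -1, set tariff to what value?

Substituting into the wages equation gives wages = -tariff + 13.
Substituting into the credit equation gives credit = -2*tariff + 21.
Substituting into the inflation equation gives inflation = -2*tariff + 1.
Solve -2*tariff + 1 = -1: tariff = (-1 - 1) / -2 = 1.

tariff = 1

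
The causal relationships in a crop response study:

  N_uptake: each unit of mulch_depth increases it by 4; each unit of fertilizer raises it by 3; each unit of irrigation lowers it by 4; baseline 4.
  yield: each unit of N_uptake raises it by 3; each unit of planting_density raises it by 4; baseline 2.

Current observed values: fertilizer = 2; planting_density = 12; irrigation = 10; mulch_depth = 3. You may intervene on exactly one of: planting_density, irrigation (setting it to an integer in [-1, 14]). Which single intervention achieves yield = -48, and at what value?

set planting_density = 1

Intervening on planting_density: with other inputs at their observed values, yield = 4*planting_density - 52. Solving for -48 gives planting_density = 1, within [-1, 14].
Intervening on irrigation: yield = -12*irrigation + 116. Reaching -48 requires irrigation = 41/3, not an integer.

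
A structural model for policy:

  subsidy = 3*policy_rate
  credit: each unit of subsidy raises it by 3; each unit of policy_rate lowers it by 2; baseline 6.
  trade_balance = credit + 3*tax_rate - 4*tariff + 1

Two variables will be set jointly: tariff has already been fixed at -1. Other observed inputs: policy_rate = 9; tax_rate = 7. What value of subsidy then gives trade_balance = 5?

With tariff held at -1:
Intervening on subsidy fixes its value directly, overriding its dependence on policy_rate.
Substituting into the credit equation gives credit = 3*subsidy - 12.
Substituting into the trade_balance equation gives trade_balance = 3*subsidy + 14.
Solve 3*subsidy + 14 = 5: subsidy = (5 - 14) / 3 = -3.

subsidy = -3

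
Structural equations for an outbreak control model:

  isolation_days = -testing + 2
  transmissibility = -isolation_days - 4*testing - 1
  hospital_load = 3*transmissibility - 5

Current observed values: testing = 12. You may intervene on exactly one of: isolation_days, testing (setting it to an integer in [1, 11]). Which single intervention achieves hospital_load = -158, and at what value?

Intervening on isolation_days: with other inputs at their observed values, hospital_load = -3*isolation_days - 152. Solving for -158 gives isolation_days = 2, within [1, 11].
Intervening on testing: hospital_load = -9*testing - 14. Reaching -158 requires testing = 16, outside [1, 11].

set isolation_days = 2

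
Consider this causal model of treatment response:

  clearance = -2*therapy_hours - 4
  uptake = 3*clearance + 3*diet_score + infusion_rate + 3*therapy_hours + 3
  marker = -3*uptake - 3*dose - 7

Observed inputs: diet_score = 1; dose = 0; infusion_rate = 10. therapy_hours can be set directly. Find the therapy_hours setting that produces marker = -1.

Substituting into the uptake equation gives uptake = -3*therapy_hours + 4.
This gives marker = 9*therapy_hours - 19.
Solve 9*therapy_hours - 19 = -1: therapy_hours = (-1 + 19) / 9 = 2.

therapy_hours = 2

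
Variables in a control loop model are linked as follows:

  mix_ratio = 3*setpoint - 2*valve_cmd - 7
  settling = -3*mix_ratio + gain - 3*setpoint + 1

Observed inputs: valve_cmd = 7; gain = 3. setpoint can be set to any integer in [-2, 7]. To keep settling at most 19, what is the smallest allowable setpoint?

Substituting into the mix_ratio equation gives mix_ratio = 3*setpoint - 21.
Substituting into the settling equation gives settling = -12*setpoint + 67.
Require -12*setpoint + 67 ≤ 19, so setpoint ≥ 4.
The smallest integer in [-2, 7] satisfying this is 4.

setpoint = 4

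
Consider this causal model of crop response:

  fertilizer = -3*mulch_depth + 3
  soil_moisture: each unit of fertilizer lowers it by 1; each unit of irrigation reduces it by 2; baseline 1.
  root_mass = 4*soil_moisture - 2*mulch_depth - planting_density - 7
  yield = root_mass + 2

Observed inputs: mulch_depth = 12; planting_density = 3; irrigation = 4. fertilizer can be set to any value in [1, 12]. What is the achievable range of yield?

-108 to -64

Intervening on fertilizer fixes its value directly, overriding its dependence on mulch_depth.
Substituting into the soil_moisture equation gives soil_moisture = -fertilizer - 7.
Substituting into the root_mass equation gives root_mass = -4*fertilizer - 62.
Substituting into the yield equation gives yield = -4*fertilizer - 60.
Linear in fertilizer, so extremes are at the endpoints: fertilizer = 1 gives yield = -64; fertilizer = 12 gives yield = -108.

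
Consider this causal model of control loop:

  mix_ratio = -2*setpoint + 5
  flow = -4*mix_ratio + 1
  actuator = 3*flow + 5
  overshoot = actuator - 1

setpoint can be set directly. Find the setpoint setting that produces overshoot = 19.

Substituting into the flow equation gives flow = 8*setpoint - 19.
Substituting into the actuator equation gives actuator = 24*setpoint - 52.
So overshoot = 24*setpoint - 53.
Solve 24*setpoint - 53 = 19: setpoint = (19 + 53) / 24 = 3.

setpoint = 3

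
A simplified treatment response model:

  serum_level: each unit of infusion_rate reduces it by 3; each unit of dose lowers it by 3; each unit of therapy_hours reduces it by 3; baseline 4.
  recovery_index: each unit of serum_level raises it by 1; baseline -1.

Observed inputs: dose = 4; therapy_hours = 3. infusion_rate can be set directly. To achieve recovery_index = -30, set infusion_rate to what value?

infusion_rate = 4

Substituting into the serum_level equation gives serum_level = -3*infusion_rate - 17.
So recovery_index = -3*infusion_rate - 18.
Solve -3*infusion_rate - 18 = -30: infusion_rate = (-30 + 18) / -3 = 4.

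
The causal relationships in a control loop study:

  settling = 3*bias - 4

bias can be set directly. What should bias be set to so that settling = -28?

Solve 3*bias - 4 = -28: bias = (-28 + 4) / 3 = -8.

bias = -8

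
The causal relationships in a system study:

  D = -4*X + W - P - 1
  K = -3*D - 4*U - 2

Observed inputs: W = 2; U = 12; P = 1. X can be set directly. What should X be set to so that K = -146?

Substituting into the D equation gives D = -4*X.
Substituting into the K equation gives K = 12*X - 50.
Solve 12*X - 50 = -146: X = (-146 + 50) / 12 = -8.

X = -8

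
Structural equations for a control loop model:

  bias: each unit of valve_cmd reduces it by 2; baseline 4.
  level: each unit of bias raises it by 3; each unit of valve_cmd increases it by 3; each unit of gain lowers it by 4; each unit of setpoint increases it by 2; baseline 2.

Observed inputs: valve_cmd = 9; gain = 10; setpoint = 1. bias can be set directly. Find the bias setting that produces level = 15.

bias = 8

Intervening on bias fixes its value directly, overriding its dependence on valve_cmd.
Substituting into the level equation gives level = 3*bias - 9.
Solve 3*bias - 9 = 15: bias = (15 + 9) / 3 = 8.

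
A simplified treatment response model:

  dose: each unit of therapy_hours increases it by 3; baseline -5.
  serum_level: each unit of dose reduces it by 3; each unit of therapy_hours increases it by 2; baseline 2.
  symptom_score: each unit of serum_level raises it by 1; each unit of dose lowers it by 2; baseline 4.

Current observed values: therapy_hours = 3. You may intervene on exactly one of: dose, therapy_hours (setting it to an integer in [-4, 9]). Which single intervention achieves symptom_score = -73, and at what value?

set therapy_hours = 8

Intervening on dose: symptom_score = -5*dose + 12. Reaching -73 requires dose = 17, outside [-4, 9].
Intervening on therapy_hours: with other inputs at their observed values, symptom_score = -13*therapy_hours + 31. Solving for -73 gives therapy_hours = 8, within [-4, 9].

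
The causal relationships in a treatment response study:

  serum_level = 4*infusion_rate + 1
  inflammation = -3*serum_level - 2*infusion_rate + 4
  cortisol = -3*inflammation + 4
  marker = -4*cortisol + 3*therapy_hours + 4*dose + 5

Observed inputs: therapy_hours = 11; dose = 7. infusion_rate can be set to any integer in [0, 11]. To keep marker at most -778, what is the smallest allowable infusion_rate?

Substituting into the inflammation equation gives inflammation = -14*infusion_rate + 1.
Substituting into the cortisol equation gives cortisol = 42*infusion_rate + 1.
Substituting into the marker equation gives marker = -168*infusion_rate + 62.
Require -168*infusion_rate + 62 ≤ -778, so infusion_rate ≥ 5.
The smallest integer in [0, 11] satisfying this is 5.

infusion_rate = 5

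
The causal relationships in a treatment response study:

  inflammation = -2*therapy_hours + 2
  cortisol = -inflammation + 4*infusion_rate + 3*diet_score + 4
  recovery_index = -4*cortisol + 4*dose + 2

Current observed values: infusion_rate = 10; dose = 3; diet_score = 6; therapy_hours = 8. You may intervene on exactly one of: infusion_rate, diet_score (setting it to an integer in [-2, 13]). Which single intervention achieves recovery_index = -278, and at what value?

Intervening on infusion_rate: recovery_index = -16*infusion_rate - 130. Reaching -278 requires infusion_rate = 37/4, not an integer.
Intervening on diet_score: with other inputs at their observed values, recovery_index = -12*diet_score - 218. Solving for -278 gives diet_score = 5, within [-2, 13].

set diet_score = 5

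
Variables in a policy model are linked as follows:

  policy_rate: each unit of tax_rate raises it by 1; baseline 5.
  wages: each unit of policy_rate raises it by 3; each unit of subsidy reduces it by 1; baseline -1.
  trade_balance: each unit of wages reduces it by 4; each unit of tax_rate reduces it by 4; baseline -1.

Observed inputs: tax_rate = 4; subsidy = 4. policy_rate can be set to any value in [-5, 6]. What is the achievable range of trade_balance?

Intervening on policy_rate fixes its value directly, overriding its dependence on tax_rate.
Substituting into the wages equation gives wages = 3*policy_rate - 5.
Substituting into the trade_balance equation gives trade_balance = -12*policy_rate + 3.
Linear in policy_rate, so extremes are at the endpoints: policy_rate = -5 gives trade_balance = 63; policy_rate = 6 gives trade_balance = -69.

-69 to 63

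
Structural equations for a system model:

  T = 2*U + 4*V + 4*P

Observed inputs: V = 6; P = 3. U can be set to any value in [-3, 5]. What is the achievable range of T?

30 to 46

Substituting into the T equation gives T = 2*U + 36.
Linear in U, so extremes are at the endpoints: U = -3 gives T = 30; U = 5 gives T = 46.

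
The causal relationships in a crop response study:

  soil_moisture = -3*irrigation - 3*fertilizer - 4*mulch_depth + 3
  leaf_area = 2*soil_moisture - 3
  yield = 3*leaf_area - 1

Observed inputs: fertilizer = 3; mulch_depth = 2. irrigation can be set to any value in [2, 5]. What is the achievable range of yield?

-184 to -130

Substituting into the soil_moisture equation gives soil_moisture = -3*irrigation - 14.
This gives leaf_area = -6*irrigation - 31.
So yield = -18*irrigation - 94.
Linear in irrigation, so extremes are at the endpoints: irrigation = 2 gives yield = -130; irrigation = 5 gives yield = -184.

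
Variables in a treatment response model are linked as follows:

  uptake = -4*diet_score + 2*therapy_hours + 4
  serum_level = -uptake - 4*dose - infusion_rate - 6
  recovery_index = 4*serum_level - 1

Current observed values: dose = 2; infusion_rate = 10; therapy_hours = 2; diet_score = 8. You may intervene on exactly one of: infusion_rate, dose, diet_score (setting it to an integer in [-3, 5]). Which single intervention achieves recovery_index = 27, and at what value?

Intervening on infusion_rate: with other inputs at their observed values, recovery_index = -4*infusion_rate + 39. Solving for 27 gives infusion_rate = 3, within [-3, 5].
Intervening on dose: recovery_index = -16*dose + 31. Reaching 27 requires dose = 1/4, not an integer.
Intervening on diet_score: recovery_index = 16*diet_score - 129. Reaching 27 requires diet_score = 39/4, not an integer.

set infusion_rate = 3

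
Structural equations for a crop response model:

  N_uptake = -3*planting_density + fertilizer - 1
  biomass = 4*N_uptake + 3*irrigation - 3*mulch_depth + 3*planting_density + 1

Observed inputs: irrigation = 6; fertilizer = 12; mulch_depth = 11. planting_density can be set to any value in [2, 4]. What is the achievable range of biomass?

Substituting into the N_uptake equation gives N_uptake = -3*planting_density + 11.
This gives biomass = -9*planting_density + 30.
Linear in planting_density, so extremes are at the endpoints: planting_density = 2 gives biomass = 12; planting_density = 4 gives biomass = -6.

-6 to 12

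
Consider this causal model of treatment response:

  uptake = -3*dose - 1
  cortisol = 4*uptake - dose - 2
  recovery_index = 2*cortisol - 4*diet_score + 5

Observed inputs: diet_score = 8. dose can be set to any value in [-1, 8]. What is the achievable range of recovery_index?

Substituting into the cortisol equation gives cortisol = -13*dose - 6.
Substituting into the recovery_index equation gives recovery_index = -26*dose - 39.
Linear in dose, so extremes are at the endpoints: dose = -1 gives recovery_index = -13; dose = 8 gives recovery_index = -247.

-247 to -13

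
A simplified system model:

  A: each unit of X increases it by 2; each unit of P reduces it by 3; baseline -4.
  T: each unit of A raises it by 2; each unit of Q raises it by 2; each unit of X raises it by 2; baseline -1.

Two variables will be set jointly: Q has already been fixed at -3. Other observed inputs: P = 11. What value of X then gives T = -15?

X = 11

With Q held at -3:
Substituting into the A equation gives A = 2*X - 37.
Substituting into the T equation gives T = 6*X - 81.
Solve 6*X - 81 = -15: X = (-15 + 81) / 6 = 11.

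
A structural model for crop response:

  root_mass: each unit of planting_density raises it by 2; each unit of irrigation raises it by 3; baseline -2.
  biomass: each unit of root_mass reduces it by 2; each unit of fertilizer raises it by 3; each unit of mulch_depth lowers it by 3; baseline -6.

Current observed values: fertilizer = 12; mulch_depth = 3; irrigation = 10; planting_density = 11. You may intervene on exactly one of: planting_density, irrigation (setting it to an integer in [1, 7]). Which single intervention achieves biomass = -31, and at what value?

Intervening on planting_density: biomass = -4*planting_density - 35. Reaching -31 requires planting_density = -1, outside [1, 7].
Intervening on irrigation: with other inputs at their observed values, biomass = -6*irrigation - 19. Solving for -31 gives irrigation = 2, within [1, 7].

set irrigation = 2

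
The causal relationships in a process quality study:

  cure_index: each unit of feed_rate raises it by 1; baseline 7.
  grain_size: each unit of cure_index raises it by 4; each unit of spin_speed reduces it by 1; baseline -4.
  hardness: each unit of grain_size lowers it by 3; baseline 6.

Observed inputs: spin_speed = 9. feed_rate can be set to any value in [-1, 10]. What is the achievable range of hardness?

-159 to -27

Substituting into the grain_size equation gives grain_size = 4*feed_rate + 15.
So hardness = -12*feed_rate - 39.
Linear in feed_rate, so extremes are at the endpoints: feed_rate = -1 gives hardness = -27; feed_rate = 10 gives hardness = -159.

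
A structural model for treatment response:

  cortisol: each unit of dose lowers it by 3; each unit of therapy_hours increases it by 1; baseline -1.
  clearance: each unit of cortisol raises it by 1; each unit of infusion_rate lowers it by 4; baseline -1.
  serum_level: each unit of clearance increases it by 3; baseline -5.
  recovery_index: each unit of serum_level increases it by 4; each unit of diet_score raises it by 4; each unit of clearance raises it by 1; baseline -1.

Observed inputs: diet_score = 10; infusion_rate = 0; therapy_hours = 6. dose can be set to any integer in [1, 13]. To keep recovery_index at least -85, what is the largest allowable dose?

dose = 4

Substituting into the cortisol equation gives cortisol = -3*dose + 5.
clearance becomes -3*dose + 4.
Substituting into the serum_level equation gives serum_level = -9*dose + 7.
Substituting into the recovery_index equation gives recovery_index = -39*dose + 71.
Require -39*dose + 71 ≥ -85, so dose ≤ 4.
The largest integer in [1, 13] satisfying this is 4.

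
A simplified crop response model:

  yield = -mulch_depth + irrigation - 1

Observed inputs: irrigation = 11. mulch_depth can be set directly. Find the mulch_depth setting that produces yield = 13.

Substituting into the yield equation gives yield = -mulch_depth + 10.
Solve -mulch_depth + 10 = 13: mulch_depth = (13 - 10) / -1 = -3.

mulch_depth = -3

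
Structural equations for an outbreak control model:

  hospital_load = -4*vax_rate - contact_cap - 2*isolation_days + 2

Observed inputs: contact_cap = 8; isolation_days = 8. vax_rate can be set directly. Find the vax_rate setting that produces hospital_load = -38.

Substituting into the hospital_load equation gives hospital_load = -4*vax_rate - 22.
Solve -4*vax_rate - 22 = -38: vax_rate = (-38 + 22) / -4 = 4.

vax_rate = 4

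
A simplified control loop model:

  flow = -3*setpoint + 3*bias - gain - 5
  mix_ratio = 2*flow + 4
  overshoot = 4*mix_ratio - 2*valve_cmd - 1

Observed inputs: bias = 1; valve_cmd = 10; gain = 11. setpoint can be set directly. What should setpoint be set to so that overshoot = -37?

setpoint = -3

Substituting into the flow equation gives flow = -3*setpoint - 13.
Substituting into the mix_ratio equation gives mix_ratio = -6*setpoint - 22.
overshoot becomes -24*setpoint - 109.
Solve -24*setpoint - 109 = -37: setpoint = (-37 + 109) / -24 = -3.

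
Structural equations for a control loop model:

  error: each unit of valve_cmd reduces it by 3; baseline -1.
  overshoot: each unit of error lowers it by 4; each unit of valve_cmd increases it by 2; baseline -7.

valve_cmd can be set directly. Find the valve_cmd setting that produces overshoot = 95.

Substituting into the overshoot equation gives overshoot = 14*valve_cmd - 3.
Solve 14*valve_cmd - 3 = 95: valve_cmd = (95 + 3) / 14 = 7.

valve_cmd = 7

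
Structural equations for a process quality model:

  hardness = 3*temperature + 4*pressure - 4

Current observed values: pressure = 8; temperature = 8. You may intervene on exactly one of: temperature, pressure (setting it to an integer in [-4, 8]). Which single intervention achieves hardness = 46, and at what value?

Intervening on temperature: with other inputs at their observed values, hardness = 3*temperature + 28. Solving for 46 gives temperature = 6, within [-4, 8].
Intervening on pressure: hardness = 4*pressure + 20. Reaching 46 requires pressure = 13/2, not an integer.

set temperature = 6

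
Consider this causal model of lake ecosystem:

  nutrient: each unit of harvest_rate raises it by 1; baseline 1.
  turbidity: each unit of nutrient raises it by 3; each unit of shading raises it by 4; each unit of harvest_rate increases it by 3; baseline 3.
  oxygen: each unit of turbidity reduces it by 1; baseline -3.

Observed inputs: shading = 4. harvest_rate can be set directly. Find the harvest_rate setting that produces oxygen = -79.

harvest_rate = 9

Substituting into the turbidity equation gives turbidity = 6*harvest_rate + 22.
Substituting into the oxygen equation gives oxygen = -6*harvest_rate - 25.
Solve -6*harvest_rate - 25 = -79: harvest_rate = (-79 + 25) / -6 = 9.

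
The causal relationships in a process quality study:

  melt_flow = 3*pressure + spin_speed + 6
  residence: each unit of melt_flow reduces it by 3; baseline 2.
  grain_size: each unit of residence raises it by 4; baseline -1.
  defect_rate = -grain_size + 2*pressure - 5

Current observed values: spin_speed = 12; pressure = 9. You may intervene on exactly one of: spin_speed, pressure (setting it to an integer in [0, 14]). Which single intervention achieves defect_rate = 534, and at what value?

Intervening on spin_speed: with other inputs at their observed values, defect_rate = 12*spin_speed + 402. Solving for 534 gives spin_speed = 11, within [0, 14].
Intervening on pressure: defect_rate = 38*pressure + 204. Reaching 534 requires pressure = 165/19, not an integer.

set spin_speed = 11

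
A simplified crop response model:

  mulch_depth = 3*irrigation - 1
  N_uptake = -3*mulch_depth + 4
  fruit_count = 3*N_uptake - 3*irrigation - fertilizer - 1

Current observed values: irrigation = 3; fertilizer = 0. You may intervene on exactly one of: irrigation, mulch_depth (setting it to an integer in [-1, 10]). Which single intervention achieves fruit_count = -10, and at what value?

Intervening on irrigation: with other inputs at their observed values, fruit_count = -30*irrigation + 20. Solving for -10 gives irrigation = 1, within [-1, 10].
Intervening on mulch_depth: fruit_count = -9*mulch_depth + 2. Reaching -10 requires mulch_depth = 4/3, not an integer.

set irrigation = 1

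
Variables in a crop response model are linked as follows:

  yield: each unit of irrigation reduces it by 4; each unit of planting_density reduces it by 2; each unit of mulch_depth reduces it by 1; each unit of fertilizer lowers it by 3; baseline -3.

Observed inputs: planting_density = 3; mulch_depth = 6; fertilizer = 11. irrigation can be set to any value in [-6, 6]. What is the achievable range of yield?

-72 to -24

Substituting into the yield equation gives yield = -4*irrigation - 48.
Linear in irrigation, so extremes are at the endpoints: irrigation = -6 gives yield = -24; irrigation = 6 gives yield = -72.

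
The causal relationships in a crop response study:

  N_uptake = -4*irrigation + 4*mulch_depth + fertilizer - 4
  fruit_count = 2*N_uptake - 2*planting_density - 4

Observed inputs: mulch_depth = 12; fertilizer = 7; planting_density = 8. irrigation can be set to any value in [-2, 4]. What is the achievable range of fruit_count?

50 to 98

Substituting into the N_uptake equation gives N_uptake = -4*irrigation + 51.
Substituting into the fruit_count equation gives fruit_count = -8*irrigation + 82.
Linear in irrigation, so extremes are at the endpoints: irrigation = -2 gives fruit_count = 98; irrigation = 4 gives fruit_count = 50.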